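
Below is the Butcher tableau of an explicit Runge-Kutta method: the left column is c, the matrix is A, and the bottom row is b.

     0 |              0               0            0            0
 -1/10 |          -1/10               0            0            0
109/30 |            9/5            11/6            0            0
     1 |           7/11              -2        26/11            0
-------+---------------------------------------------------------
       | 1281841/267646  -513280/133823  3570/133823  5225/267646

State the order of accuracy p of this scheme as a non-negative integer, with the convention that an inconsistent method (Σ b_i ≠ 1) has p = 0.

b = (1281841/267646, -513280/133823, 3570/133823, 5225/267646)
c = (0, -1/10, 109/30, 1)
Ac = (0, 0, -11/60, 290/33)
Σ b_i: 1281841/267646·1 + (-513280/133823)·1 + 3570/133823·1 + 5225/267646·1 = 1 ✓
b·c: (-513280/133823)·(-1/10) + 3570/133823·109/30 + 5225/267646·1 = 1/2 ✓
b·c²: (-513280/133823)·1/100 + 3570/133823·11881/900 + 5225/267646·1 = 1/3 ✓
b·Ac: 3570/133823·(-11/60) + 5225/267646·290/33 = 1/6 ✓
b·c³: (-513280/133823)·(-1/1000) + 3570/133823·1295029/27000 + 5225/267646·1 = 156921653/120440700 ≠ 1/4 ⇒ order 3.
b·(c∘Ac): 3570/133823·(-1199/1800) + 5225/267646·290/33 = 1234819/8029380 ≠ 1/8
b·Ac²: 3570/133823·11/600 + 5225/267646·77177/2475 = 14675411/24088140 ≠ 1/12
b·A²c: 5225/267646·(-13/30) = -13585/1605876 ≠ 1/24

3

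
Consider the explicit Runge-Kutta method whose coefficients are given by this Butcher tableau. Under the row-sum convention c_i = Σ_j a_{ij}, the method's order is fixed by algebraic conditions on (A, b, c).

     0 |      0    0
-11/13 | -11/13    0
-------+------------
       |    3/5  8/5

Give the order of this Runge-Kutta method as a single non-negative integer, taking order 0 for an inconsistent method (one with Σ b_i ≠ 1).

0

b = (3/5, 8/5)
c = (0, -11/13)
Σ b_i: 3/5·1 + 8/5·1 = 11/5 ≠ 1 ⇒ order 0.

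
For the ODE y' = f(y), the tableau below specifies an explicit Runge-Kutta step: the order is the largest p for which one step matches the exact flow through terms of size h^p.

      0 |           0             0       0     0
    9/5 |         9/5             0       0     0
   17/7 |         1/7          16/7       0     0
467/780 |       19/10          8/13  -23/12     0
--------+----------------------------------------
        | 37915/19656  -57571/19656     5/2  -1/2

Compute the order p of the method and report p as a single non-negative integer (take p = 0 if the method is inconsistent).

b = (37915/19656, -57571/19656, 5/2, -1/2)
c = (0, 9/5, 17/7, 467/780)
Ac = (0, 0, 144/35, -19367/5460)
Σ b_i: 37915/19656·1 + (-57571/19656)·1 + 5/2·1 + (-1/2)·1 = 1 ✓
b·c: (-57571/19656)·9/5 + 5/2·17/7 + (-1/2)·467/780 = 1/2 ✓
b·c²: (-57571/19656)·81/25 + 5/2·289/49 + (-1/2)·218089/608400 = 302643851/59623200 ≠ 1/3 ⇒ order 2.
b·Ac: 5/2·144/35 + (-1/2)·(-19367/5460) = 131687/10920 ≠ 1/6

2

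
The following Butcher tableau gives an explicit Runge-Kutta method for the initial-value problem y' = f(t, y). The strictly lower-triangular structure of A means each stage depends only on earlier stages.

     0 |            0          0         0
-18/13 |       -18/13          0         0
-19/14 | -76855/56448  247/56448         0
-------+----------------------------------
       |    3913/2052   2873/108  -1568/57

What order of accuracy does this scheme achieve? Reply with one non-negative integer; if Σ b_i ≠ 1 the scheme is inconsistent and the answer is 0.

b = (3913/2052, 2873/108, -1568/57)
c = (0, -18/13, -19/14)
Ac = (0, 0, -19/3136)
Σ b_i: 3913/2052·1 + 2873/108·1 + (-1568/57)·1 = 1 ✓
b·c: 2873/108·(-18/13) + (-1568/57)·(-19/14) = 1/2 ✓
b·c²: 2873/108·324/169 + (-1568/57)·361/196 = 1/3 ✓
b·Ac: (-1568/57)·(-19/3136) = 1/6 ✓; 3 stages ⇒ order 3.

3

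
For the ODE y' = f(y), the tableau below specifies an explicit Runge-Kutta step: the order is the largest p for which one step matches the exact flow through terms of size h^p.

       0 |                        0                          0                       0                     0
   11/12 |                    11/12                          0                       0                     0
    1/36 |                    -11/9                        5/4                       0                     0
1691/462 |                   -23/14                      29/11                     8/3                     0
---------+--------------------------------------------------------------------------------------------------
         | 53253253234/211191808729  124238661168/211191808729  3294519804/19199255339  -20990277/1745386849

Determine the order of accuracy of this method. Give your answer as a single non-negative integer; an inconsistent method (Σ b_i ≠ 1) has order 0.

b = (53253253234/211191808729, 124238661168/211191808729, 3294519804/19199255339, -20990277/1745386849)
c = (0, 11/12, 1/36, 1691/462)
Ac = (0, 0, 55/48, 269/108)
Σ b_i: 53253253234/211191808729·1 + 124238661168/211191808729·1 + 3294519804/19199255339·1 + (-20990277/1745386849)·1 = 1 ✓
b·c: 124238661168/211191808729·11/12 + 3294519804/19199255339·1/36 + (-20990277/1745386849)·1691/462 = 1/2 ✓
b·c²: 124238661168/211191808729·121/144 + 3294519804/19199255339·1/1296 + (-20990277/1745386849)·2859481/213444 = 1/3 ✓
b·Ac: 3294519804/19199255339·55/48 + (-20990277/1745386849)·269/108 = 1/6 ✓
b·c³: 124238661168/211191808729·1331/1728 + 3294519804/19199255339·1/46656 + (-20990277/1745386849)·4835382371/98611128 = -9691482327949/70960447732944 ≠ 1/4 ⇒ order 3.
b·(c∘Ac): 3294519804/19199255339·55/1728 + (-20990277/1745386849)·454879/49896 = -26182943477/251335706256 ≠ 1/8
b·Ac²: 3294519804/19199255339·605/576 + (-20990277/1745386849)·8621/3888 = 57896294401/377003559384 ≠ 1/12
b·A²c: (-20990277/1745386849)·55/18 = -128273915/3490773698 ≠ 1/24

3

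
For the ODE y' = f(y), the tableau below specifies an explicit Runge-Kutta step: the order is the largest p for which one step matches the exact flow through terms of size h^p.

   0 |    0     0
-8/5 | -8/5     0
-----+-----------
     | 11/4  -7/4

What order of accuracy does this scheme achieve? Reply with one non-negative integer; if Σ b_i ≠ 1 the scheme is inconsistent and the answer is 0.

1

b = (11/4, -7/4)
c = (0, -8/5)
Σ b_i: 11/4·1 + (-7/4)·1 = 1 ✓
b·c: (-7/4)·(-8/5) = 14/5 ≠ 1/2 ⇒ order 1.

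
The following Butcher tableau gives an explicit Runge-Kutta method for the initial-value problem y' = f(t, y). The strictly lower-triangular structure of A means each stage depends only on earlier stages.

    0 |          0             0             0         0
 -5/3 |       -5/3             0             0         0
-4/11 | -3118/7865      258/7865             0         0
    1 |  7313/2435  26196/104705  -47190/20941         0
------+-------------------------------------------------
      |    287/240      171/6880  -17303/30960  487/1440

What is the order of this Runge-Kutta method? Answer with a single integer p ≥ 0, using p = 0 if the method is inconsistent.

4

b = (287/240, 171/6880, -17303/30960, 487/1440)
c = (0, -5/3, -4/11, 1)
Ac = (0, 0, -86/1573, 196/487)
Σ b_i: 287/240·1 + 171/6880·1 + (-17303/30960)·1 + 487/1440·1 = 1 ✓
b·c: 171/6880·(-5/3) + (-17303/30960)·(-4/11) + 487/1440·1 = 1/2 ✓
b·c²: 171/6880·25/9 + (-17303/30960)·16/121 + 487/1440·1 = 1/3 ✓
b·Ac: (-17303/30960)·(-86/1573) + 487/1440·196/487 = 1/6 ✓
b·c³: 171/6880·(-125/27) + (-17303/30960)·(-64/1331) + 487/1440·1 = 1/4 ✓
b·(c∘Ac): (-17303/30960)·344/17303 + 487/1440·196/487 = 1/8 ✓
b·Ac²: (-17303/30960)·430/4719 + 487/1440·580/1461 = 1/12 ✓
b·A²c: 487/1440·60/487 = 1/24 ✓; 4 stages ⇒ order 4.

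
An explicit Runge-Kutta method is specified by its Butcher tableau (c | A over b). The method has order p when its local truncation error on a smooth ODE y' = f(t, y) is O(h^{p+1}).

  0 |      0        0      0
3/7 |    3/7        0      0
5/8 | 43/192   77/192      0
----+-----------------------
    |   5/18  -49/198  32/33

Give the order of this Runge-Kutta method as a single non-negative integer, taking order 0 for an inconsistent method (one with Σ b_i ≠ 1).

b = (5/18, -49/198, 32/33)
c = (0, 3/7, 5/8)
Ac = (0, 0, 11/64)
Σ b_i: 5/18·1 + (-49/198)·1 + 32/33·1 = 1 ✓
b·c: (-49/198)·3/7 + 32/33·5/8 = 1/2 ✓
b·c²: (-49/198)·9/49 + 32/33·25/64 = 1/3 ✓
b·Ac: 32/33·11/64 = 1/6 ✓; 3 stages ⇒ order 3.

3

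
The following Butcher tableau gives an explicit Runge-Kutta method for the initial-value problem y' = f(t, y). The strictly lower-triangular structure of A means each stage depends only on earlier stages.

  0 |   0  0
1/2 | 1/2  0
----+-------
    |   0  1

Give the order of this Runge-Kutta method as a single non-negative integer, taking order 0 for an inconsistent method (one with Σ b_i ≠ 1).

2

b = (0, 1)
c = (0, 1/2)
Σ b_i: 1·1 = 1 ✓
b·c: 1·1/2 = 1/2 ✓; 2 stages ⇒ order 2.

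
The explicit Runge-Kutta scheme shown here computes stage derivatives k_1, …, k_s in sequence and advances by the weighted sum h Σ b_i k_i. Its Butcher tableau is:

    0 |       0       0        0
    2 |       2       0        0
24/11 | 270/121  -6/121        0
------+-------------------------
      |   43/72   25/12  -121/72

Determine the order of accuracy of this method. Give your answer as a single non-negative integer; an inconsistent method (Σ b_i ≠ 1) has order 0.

3

b = (43/72, 25/12, -121/72)
c = (0, 2, 24/11)
Ac = (0, 0, -12/121)
Σ b_i: 43/72·1 + 25/12·1 + (-121/72)·1 = 1 ✓
b·c: 25/12·2 + (-121/72)·24/11 = 1/2 ✓
b·c²: 25/12·4 + (-121/72)·576/121 = 1/3 ✓
b·Ac: (-121/72)·(-12/121) = 1/6 ✓; 3 stages ⇒ order 3.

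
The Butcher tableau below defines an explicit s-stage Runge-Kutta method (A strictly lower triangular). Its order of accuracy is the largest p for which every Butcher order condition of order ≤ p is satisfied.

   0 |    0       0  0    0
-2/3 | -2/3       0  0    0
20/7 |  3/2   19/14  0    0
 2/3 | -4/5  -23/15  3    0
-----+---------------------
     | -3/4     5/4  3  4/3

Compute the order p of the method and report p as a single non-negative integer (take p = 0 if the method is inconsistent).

b = (-3/4, 5/4, 3, 4/3)
c = (0, -2/3, 20/7, 2/3)
Ac = (0, 0, -19/21, 3022/315)
Σ b_i: (-3/4)·1 + 5/4·1 + 3·1 + 4/3·1 = 29/6 ≠ 1 ⇒ order 0.

0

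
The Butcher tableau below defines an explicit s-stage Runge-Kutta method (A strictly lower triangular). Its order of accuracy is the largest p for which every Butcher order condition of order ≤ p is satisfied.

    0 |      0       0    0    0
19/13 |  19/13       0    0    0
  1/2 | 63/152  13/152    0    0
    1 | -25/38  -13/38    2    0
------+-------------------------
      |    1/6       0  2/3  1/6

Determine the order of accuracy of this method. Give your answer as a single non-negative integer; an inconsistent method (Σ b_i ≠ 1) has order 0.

b = (1/6, 0, 2/3, 1/6)
c = (0, 19/13, 1/2, 1)
Ac = (0, 0, 1/8, 1/2)
Σ b_i: 1/6·1 + 2/3·1 + 1/6·1 = 1 ✓
b·c: 2/3·1/2 + 1/6·1 = 1/2 ✓
b·c²: 2/3·1/4 + 1/6·1 = 1/3 ✓
b·Ac: 2/3·1/8 + 1/6·1/2 = 1/6 ✓
b·c³: 2/3·1/8 + 1/6·1 = 1/4 ✓
b·(c∘Ac): 2/3·1/16 + 1/6·1/2 = 1/8 ✓
b·Ac²: 2/3·19/104 + 1/6·(-3/13) = 1/12 ✓
b·A²c: 1/6·1/4 = 1/24 ✓; 4 stages ⇒ order 4.

4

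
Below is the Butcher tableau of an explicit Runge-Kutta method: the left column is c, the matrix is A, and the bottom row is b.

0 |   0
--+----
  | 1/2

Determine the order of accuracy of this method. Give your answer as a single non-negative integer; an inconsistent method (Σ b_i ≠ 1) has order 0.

0

b = (1/2)
c = (0)
Σ b_i: 1/2·1 = 1/2 ≠ 1 ⇒ order 0.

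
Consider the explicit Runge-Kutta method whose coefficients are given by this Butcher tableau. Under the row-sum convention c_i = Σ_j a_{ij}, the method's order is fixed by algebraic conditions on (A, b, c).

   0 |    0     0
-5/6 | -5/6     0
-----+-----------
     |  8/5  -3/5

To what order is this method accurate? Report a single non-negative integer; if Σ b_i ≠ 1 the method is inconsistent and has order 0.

b = (8/5, -3/5)
c = (0, -5/6)
Σ b_i: 8/5·1 + (-3/5)·1 = 1 ✓
b·c: (-3/5)·(-5/6) = 1/2 ✓; 2 stages ⇒ order 2.

2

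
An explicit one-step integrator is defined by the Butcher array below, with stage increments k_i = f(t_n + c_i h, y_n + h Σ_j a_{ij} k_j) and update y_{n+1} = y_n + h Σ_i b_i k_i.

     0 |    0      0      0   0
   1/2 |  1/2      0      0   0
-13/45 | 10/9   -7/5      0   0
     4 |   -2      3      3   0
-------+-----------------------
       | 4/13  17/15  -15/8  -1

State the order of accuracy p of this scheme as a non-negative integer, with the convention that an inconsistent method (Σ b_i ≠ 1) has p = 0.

0

b = (4/13, 17/15, -15/8, -1)
c = (0, 1/2, -13/45, 4)
Ac = (0, 0, -7/10, 19/30)
Σ b_i: 4/13·1 + 17/15·1 + (-15/8)·1 + (-1)·1 = -2237/1560 ≠ 1 ⇒ order 0.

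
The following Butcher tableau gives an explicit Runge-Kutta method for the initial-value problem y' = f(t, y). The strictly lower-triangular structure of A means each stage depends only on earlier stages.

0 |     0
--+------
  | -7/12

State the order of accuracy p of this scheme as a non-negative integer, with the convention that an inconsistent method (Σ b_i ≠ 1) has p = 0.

0

b = (-7/12)
c = (0)
Σ b_i: (-7/12)·1 = -7/12 ≠ 1 ⇒ order 0.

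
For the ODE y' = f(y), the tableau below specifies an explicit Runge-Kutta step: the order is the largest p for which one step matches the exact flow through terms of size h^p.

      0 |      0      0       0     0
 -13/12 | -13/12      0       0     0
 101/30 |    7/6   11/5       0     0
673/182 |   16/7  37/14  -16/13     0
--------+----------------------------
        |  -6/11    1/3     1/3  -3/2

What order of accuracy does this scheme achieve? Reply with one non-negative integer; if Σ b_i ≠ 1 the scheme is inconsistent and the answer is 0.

0

b = (-6/11, 1/3, 1/3, -3/2)
c = (0, -13/12, 101/30, 673/182)
Ac = (0, 0, -143/60, -76513/10920)
Σ b_i: (-6/11)·1 + 1/3·1 + 1/3·1 + (-3/2)·1 = -91/66 ≠ 1 ⇒ order 0.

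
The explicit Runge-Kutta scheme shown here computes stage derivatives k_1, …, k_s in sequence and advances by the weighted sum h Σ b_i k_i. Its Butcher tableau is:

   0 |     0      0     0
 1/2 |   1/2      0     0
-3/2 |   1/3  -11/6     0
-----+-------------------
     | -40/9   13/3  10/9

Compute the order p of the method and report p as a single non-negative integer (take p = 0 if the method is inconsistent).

2

b = (-40/9, 13/3, 10/9)
c = (0, 1/2, -3/2)
Ac = (0, 0, -11/12)
Σ b_i: (-40/9)·1 + 13/3·1 + 10/9·1 = 1 ✓
b·c: 13/3·1/2 + 10/9·(-3/2) = 1/2 ✓
b·c²: 13/3·1/4 + 10/9·9/4 = 43/12 ≠ 1/3 ⇒ order 2.
b·Ac: 10/9·(-11/12) = -55/54 ≠ 1/6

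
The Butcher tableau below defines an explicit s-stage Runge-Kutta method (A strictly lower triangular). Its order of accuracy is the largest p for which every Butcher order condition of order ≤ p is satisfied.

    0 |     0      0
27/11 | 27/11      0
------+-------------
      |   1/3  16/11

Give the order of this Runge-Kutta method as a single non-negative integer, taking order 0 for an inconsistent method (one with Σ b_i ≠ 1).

b = (1/3, 16/11)
c = (0, 27/11)
Σ b_i: 1/3·1 + 16/11·1 = 59/33 ≠ 1 ⇒ order 0.

0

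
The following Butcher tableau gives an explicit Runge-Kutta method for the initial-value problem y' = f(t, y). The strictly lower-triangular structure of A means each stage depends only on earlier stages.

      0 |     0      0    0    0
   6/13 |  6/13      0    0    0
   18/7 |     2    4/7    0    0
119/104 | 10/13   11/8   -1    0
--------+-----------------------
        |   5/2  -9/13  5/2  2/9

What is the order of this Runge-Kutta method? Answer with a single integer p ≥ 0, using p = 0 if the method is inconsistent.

b = (5/2, -9/13, 5/2, 2/9)
c = (0, 6/13, 18/7, 119/104)
Ac = (0, 0, 24/91, -705/364)
Σ b_i: 5/2·1 + (-9/13)·1 + 5/2·1 + 2/9·1 = 530/117 ≠ 1 ⇒ order 0.

0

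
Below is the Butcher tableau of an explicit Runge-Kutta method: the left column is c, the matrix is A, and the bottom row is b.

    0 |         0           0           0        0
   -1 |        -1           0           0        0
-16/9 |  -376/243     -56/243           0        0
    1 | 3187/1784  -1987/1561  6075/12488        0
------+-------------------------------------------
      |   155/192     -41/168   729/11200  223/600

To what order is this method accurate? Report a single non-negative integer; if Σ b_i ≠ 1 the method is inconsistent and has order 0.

4

b = (155/192, -41/168, 729/11200, 223/600)
c = (0, -1, -16/9, 1)
Ac = (0, 0, 56/243, 91/223)
Σ b_i: 155/192·1 + (-41/168)·1 + 729/11200·1 + 223/600·1 = 1 ✓
b·c: (-41/168)·(-1) + 729/11200·(-16/9) + 223/600·1 = 1/2 ✓
b·c²: (-41/168)·1 + 729/11200·256/81 + 223/600·1 = 1/3 ✓
b·Ac: 729/11200·56/243 + 223/600·91/223 = 1/6 ✓
b·c³: (-41/168)·(-1) + 729/11200·(-4096/729) + 223/600·1 = 1/4 ✓
b·(c∘Ac): 729/11200·(-896/2187) + 223/600·91/223 = 1/8 ✓
b·Ac²: 729/11200·(-56/243) + 223/600·59/223 = 1/12 ✓
b·A²c: 223/600·25/223 = 1/24 ✓; 4 stages ⇒ order 4.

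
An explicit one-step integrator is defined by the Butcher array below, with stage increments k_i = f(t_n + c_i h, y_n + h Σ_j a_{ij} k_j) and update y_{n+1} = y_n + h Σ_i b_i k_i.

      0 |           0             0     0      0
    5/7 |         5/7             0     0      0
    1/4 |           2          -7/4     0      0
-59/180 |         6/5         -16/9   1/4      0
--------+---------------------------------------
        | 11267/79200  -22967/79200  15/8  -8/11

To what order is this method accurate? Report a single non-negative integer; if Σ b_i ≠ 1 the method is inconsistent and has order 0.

b = (11267/79200, -22967/79200, 15/8, -8/11)
c = (0, 5/7, 1/4, -59/180)
Ac = (0, 0, -5/4, -1217/1008)
Σ b_i: 11267/79200·1 + (-22967/79200)·1 + 15/8·1 + (-8/11)·1 = 1 ✓
b·c: (-22967/79200)·5/7 + 15/8·1/4 + (-8/11)·(-59/180) = 1/2 ✓
b·c²: (-22967/79200)·25/49 + 15/8·1/16 + (-8/11)·3481/32400 = -2173513/19958400 ≠ 1/3 ⇒ order 2.
b·Ac: 15/8·(-5/4) + (-8/11)·(-1217/1008) = -32503/22176 ≠ 1/6

2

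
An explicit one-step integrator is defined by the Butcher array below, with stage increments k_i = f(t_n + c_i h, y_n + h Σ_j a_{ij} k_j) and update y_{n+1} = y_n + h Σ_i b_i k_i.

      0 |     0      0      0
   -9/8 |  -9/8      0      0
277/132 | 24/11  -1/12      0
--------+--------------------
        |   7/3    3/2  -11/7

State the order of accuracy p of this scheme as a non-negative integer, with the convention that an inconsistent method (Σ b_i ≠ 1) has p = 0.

0

b = (7/3, 3/2, -11/7)
c = (0, -9/8, 277/132)
Ac = (0, 0, 3/32)
Σ b_i: 7/3·1 + 3/2·1 + (-11/7)·1 = 95/42 ≠ 1 ⇒ order 0.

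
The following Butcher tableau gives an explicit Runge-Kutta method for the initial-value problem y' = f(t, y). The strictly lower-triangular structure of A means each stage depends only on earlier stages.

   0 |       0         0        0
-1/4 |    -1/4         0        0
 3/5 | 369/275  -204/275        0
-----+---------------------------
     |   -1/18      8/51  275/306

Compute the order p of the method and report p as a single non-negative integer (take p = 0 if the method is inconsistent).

3

b = (-1/18, 8/51, 275/306)
c = (0, -1/4, 3/5)
Ac = (0, 0, 51/275)
Σ b_i: (-1/18)·1 + 8/51·1 + 275/306·1 = 1 ✓
b·c: 8/51·(-1/4) + 275/306·3/5 = 1/2 ✓
b·c²: 8/51·1/16 + 275/306·9/25 = 1/3 ✓
b·Ac: 275/306·51/275 = 1/6 ✓; 3 stages ⇒ order 3.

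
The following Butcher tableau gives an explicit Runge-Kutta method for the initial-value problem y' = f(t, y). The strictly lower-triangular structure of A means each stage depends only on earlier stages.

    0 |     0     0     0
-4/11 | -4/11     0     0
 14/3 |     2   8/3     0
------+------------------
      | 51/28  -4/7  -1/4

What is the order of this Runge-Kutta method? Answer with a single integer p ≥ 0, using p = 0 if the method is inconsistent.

1

b = (51/28, -4/7, -1/4)
c = (0, -4/11, 14/3)
Ac = (0, 0, -32/33)
Σ b_i: 51/28·1 + (-4/7)·1 + (-1/4)·1 = 1 ✓
b·c: (-4/7)·(-4/11) + (-1/4)·14/3 = -443/462 ≠ 1/2 ⇒ order 1.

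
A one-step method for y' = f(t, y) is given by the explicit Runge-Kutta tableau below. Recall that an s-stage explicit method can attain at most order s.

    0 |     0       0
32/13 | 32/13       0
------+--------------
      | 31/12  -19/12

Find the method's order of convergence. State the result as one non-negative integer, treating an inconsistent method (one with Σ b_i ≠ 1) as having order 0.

1

b = (31/12, -19/12)
c = (0, 32/13)
Σ b_i: 31/12·1 + (-19/12)·1 = 1 ✓
b·c: (-19/12)·32/13 = -152/39 ≠ 1/2 ⇒ order 1.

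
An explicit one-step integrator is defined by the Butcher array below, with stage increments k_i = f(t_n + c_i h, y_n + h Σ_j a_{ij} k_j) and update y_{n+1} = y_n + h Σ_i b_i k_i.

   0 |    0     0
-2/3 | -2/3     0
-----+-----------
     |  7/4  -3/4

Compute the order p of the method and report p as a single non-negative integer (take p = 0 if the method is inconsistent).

2

b = (7/4, -3/4)
c = (0, -2/3)
Σ b_i: 7/4·1 + (-3/4)·1 = 1 ✓
b·c: (-3/4)·(-2/3) = 1/2 ✓; 2 stages ⇒ order 2.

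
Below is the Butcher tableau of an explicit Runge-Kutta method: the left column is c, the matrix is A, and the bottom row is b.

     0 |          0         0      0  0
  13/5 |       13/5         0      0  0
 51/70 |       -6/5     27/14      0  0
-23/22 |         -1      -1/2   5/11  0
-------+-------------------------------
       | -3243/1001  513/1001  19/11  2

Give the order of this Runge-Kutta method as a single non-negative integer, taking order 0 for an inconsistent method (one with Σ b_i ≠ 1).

2

b = (-3243/1001, 513/1001, 19/11, 2)
c = (0, 13/5, 51/70, -23/22)
Ac = (0, 0, 351/70, -373/385)
Σ b_i: (-3243/1001)·1 + 513/1001·1 + 19/11·1 + 2·1 = 1 ✓
b·c: 513/1001·13/5 + 19/11·51/70 + 2·(-23/22) = 1/2 ✓
b·c²: 513/1001·169/25 + 19/11·2601/4900 + 2·529/484 = 3893711/592900 ≠ 1/3 ⇒ order 2.
b·Ac: 19/11·351/70 + 2·(-373/385) = 5177/770 ≠ 1/6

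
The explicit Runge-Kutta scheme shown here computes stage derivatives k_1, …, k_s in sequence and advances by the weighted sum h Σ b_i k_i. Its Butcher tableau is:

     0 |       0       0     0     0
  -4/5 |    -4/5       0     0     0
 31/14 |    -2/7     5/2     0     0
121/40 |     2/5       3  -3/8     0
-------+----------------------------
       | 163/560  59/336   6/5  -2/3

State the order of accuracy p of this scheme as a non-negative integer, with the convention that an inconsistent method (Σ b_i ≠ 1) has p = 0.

b = (163/560, 59/336, 6/5, -2/3)
c = (0, -4/5, 31/14, 121/40)
Ac = (0, 0, -2, -1809/560)
Σ b_i: 163/560·1 + 59/336·1 + 6/5·1 + (-2/3)·1 = 1 ✓
b·c: 59/336·(-4/5) + 6/5·31/14 + (-2/3)·121/40 = 1/2 ✓
b·c²: 59/336·16/25 + 6/5·961/196 + (-2/3)·14641/1600 = -4091/39200 ≠ 1/3 ⇒ order 2.
b·Ac: 6/5·(-2) + (-2/3)·(-1809/560) = -69/280 ≠ 1/6

2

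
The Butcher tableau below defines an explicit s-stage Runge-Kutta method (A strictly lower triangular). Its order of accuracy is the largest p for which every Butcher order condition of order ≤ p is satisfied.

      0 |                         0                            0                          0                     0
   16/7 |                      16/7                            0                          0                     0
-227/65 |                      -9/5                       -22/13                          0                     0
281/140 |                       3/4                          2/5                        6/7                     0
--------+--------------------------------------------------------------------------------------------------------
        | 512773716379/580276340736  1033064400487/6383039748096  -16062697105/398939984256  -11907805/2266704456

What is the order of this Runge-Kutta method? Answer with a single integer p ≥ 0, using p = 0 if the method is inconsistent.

3

b = (512773716379/580276340736, 1033064400487/6383039748096, -16062697105/398939984256, -11907805/2266704456)
c = (0, 16/7, -227/65, 281/140)
Ac = (0, 0, -352/91, -946/455)
Σ b_i: 512773716379/580276340736·1 + 1033064400487/6383039748096·1 + (-16062697105/398939984256)·1 + (-11907805/2266704456)·1 = 1 ✓
b·c: 1033064400487/6383039748096·16/7 + (-16062697105/398939984256)·(-227/65) + (-11907805/2266704456)·281/140 = 1/2 ✓
b·c²: 1033064400487/6383039748096·256/49 + (-16062697105/398939984256)·51529/4225 + (-11907805/2266704456)·78961/19600 = 1/3 ✓
b·Ac: (-16062697105/398939984256)·(-352/91) + (-11907805/2266704456)·(-946/455) = 1/6 ✓
b·c³: 1033064400487/6383039748096·4096/343 + (-16062697105/398939984256)·(-11697083/274625) + (-11907805/2266704456)·22188041/2744000 = 2776247386265411/770075060518400 ≠ 1/4 ⇒ order 3.
b·(c∘Ac): (-16062697105/398939984256)·79904/5915 + (-11907805/2266704456)·(-132913/31850) = -27607629579/52889770640 ≠ 1/8
b·Ac²: (-16062697105/398939984256)·(-5632/637) + (-11907805/2266704456)·2596858/207025 = 149592495841/515675263740 ≠ 1/12
b·A²c: (-11907805/2266704456)·(-2112/637) = 11515240/661122133 ≠ 1/24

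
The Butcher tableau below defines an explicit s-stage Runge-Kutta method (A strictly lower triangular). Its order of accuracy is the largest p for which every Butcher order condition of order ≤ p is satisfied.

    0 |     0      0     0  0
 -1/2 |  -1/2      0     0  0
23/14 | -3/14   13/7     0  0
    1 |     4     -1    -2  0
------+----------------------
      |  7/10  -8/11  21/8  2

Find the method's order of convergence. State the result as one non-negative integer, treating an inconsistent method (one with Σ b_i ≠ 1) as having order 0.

b = (7/10, -8/11, 21/8, 2)
c = (0, -1/2, 23/14, 1)
Ac = (0, 0, -13/14, -39/14)
Σ b_i: 7/10·1 + (-8/11)·1 + 21/8·1 + 2·1 = 2023/440 ≠ 1 ⇒ order 0.

0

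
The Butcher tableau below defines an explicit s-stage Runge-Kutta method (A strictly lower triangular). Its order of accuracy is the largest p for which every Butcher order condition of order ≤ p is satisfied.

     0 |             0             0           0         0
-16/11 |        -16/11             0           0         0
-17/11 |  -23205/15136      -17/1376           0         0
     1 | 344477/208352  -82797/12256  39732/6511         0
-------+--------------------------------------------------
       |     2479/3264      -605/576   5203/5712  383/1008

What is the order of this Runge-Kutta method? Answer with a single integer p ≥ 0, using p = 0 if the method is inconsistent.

4

b = (2479/3264, -605/576, 5203/5712, 383/1008)
c = (0, -16/11, -17/11, 1)
Ac = (0, 0, 17/946, 303/766)
Σ b_i: 2479/3264·1 + (-605/576)·1 + 5203/5712·1 + 383/1008·1 = 1 ✓
b·c: (-605/576)·(-16/11) + 5203/5712·(-17/11) + 383/1008·1 = 1/2 ✓
b·c²: (-605/576)·256/121 + 5203/5712·289/121 + 383/1008·1 = 1/3 ✓
b·Ac: 5203/5712·17/946 + 383/1008·303/766 = 1/6 ✓
b·c³: (-605/576)·(-4096/1331) + 5203/5712·(-4913/1331) + 383/1008·1 = 1/4 ✓
b·(c∘Ac): 5203/5712·(-289/10406) + 383/1008·303/766 = 1/8 ✓
b·Ac²: 5203/5712·(-136/5203) + 383/1008·108/383 = 1/12 ✓
b·A²c: 383/1008·42/383 = 1/24 ✓; 4 stages ⇒ order 4.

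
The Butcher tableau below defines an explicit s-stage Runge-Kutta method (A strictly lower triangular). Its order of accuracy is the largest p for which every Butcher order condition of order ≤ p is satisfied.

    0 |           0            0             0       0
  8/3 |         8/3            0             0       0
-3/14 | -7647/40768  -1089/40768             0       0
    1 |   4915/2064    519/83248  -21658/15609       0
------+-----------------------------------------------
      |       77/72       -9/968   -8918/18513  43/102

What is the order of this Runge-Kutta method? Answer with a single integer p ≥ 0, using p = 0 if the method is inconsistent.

4

b = (77/72, -9/968, -8918/18513, 43/102)
c = (0, 8/3, -3/14, 1)
Ac = (0, 0, -363/5096, 27/86)
Σ b_i: 77/72·1 + (-9/968)·1 + (-8918/18513)·1 + 43/102·1 = 1 ✓
b·c: (-9/968)·8/3 + (-8918/18513)·(-3/14) + 43/102·1 = 1/2 ✓
b·c²: (-9/968)·64/9 + (-8918/18513)·9/196 + 43/102·1 = 1/3 ✓
b·Ac: (-8918/18513)·(-363/5096) + 43/102·27/86 = 1/6 ✓
b·c³: (-9/968)·512/27 + (-8918/18513)·(-27/2744) + 43/102·1 = 1/4 ✓
b·(c∘Ac): (-8918/18513)·1089/71344 + 43/102·27/86 = 1/8 ✓
b·Ac²: (-8918/18513)·(-121/637) + 43/102·(-5/258) = 1/12 ✓
b·A²c: 43/102·17/172 = 1/24 ✓; 4 stages ⇒ order 4.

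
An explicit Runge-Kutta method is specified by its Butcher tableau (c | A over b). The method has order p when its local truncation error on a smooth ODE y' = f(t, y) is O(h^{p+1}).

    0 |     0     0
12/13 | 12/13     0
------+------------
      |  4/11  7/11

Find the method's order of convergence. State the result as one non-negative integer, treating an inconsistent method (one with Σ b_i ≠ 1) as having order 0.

b = (4/11, 7/11)
c = (0, 12/13)
Σ b_i: 4/11·1 + 7/11·1 = 1 ✓
b·c: 7/11·12/13 = 84/143 ≠ 1/2 ⇒ order 1.

1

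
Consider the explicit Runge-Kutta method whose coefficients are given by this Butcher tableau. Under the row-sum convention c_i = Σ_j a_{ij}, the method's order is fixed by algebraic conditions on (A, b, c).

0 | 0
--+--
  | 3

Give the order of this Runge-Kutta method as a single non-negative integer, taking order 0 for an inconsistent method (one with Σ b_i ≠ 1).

0

b = (3)
c = (0)
Σ b_i: 3·1 = 3 ≠ 1 ⇒ order 0.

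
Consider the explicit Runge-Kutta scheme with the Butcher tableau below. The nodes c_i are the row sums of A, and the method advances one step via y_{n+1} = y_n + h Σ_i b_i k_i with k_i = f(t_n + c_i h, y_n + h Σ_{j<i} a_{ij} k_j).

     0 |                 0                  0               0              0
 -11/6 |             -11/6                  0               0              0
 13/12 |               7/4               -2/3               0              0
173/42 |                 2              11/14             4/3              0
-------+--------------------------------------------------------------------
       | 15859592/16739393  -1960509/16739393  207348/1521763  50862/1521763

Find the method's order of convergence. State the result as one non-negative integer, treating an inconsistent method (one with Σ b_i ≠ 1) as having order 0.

3

b = (15859592/16739393, -1960509/16739393, 207348/1521763, 50862/1521763)
c = (0, -11/6, 13/12, 173/42)
Ac = (0, 0, 11/9, 1/252)
Σ b_i: 15859592/16739393·1 + (-1960509/16739393)·1 + 207348/1521763·1 + 50862/1521763·1 = 1 ✓
b·c: (-1960509/16739393)·(-11/6) + 207348/1521763·13/12 + 50862/1521763·173/42 = 1/2 ✓
b·c²: (-1960509/16739393)·121/36 + 207348/1521763·169/144 + 50862/1521763·29929/1764 = 1/3 ✓
b·Ac: 207348/1521763·11/9 + 50862/1521763·1/252 = 1/6 ✓
b·c³: (-1960509/16739393)·(-1331/216) + 207348/1521763·2197/1728 + 50862/1521763·5177717/74088 = 4955747987/1533937104 ≠ 1/4 ⇒ order 3.
b·(c∘Ac): 207348/1521763·143/108 + 50862/1521763·173/10584 = 9913517/54783468 ≠ 1/8
b·Ac²: 207348/1521763·(-121/54) + 50862/1521763·6359/1512 = -3008441/18261156 ≠ 1/12
b·A²c: 50862/1521763·44/27 = 745976/13695867 ≠ 1/24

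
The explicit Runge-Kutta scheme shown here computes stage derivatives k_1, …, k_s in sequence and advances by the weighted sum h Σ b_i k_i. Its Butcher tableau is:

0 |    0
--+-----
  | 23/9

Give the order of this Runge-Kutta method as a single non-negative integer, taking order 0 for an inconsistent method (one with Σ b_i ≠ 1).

0

b = (23/9)
c = (0)
Σ b_i: 23/9·1 = 23/9 ≠ 1 ⇒ order 0.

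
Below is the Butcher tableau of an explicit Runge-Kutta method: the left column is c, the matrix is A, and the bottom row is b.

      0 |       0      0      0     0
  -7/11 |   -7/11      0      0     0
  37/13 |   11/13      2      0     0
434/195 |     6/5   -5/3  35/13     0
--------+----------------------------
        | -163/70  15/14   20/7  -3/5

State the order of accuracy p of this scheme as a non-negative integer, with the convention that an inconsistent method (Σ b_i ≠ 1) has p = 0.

1

b = (-163/70, 15/14, 20/7, -3/5)
c = (0, -7/11, 37/13, 434/195)
Ac = (0, 0, -14/11, 48650/5577)
Σ b_i: (-163/70)·1 + 15/14·1 + 20/7·1 + (-3/5)·1 = 1 ✓
b·c: 15/14·(-7/11) + 20/7·37/13 + (-3/5)·434/195 = 306039/50050 ≠ 1/2 ⇒ order 1.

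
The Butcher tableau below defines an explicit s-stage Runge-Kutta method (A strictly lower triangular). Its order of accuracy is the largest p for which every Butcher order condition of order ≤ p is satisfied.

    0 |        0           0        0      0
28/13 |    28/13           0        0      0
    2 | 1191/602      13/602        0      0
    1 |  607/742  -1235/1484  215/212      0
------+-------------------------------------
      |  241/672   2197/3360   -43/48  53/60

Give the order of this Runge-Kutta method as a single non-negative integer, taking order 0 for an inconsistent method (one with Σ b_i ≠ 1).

4

b = (241/672, 2197/3360, -43/48, 53/60)
c = (0, 28/13, 2, 1)
Ac = (0, 0, 2/43, 25/106)
Σ b_i: 241/672·1 + 2197/3360·1 + (-43/48)·1 + 53/60·1 = 1 ✓
b·c: 2197/3360·28/13 + (-43/48)·2 + 53/60·1 = 1/2 ✓
b·c²: 2197/3360·784/169 + (-43/48)·4 + 53/60·1 = 1/3 ✓
b·Ac: (-43/48)·2/43 + 53/60·25/106 = 1/6 ✓
b·c³: 2197/3360·21952/2197 + (-43/48)·8 + 53/60·1 = 1/4 ✓
b·(c∘Ac): (-43/48)·4/43 + 53/60·25/106 = 1/8 ✓
b·Ac²: (-43/48)·56/559 + 53/60·135/689 = 1/12 ✓
b·A²c: 53/60·5/106 = 1/24 ✓; 4 stages ⇒ order 4.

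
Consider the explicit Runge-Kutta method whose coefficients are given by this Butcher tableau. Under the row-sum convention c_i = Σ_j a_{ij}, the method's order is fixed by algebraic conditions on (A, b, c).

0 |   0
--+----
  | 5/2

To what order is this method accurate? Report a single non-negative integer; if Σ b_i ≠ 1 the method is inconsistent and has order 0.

b = (5/2)
c = (0)
Σ b_i: 5/2·1 = 5/2 ≠ 1 ⇒ order 0.

0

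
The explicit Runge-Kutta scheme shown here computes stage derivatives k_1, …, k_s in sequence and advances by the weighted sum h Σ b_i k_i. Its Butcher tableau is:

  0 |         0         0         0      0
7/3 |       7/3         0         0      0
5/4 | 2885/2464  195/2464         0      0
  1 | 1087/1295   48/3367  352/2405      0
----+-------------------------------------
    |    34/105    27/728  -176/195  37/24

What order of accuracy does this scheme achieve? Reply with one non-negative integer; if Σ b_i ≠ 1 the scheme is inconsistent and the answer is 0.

4

b = (34/105, 27/728, -176/195, 37/24)
c = (0, 7/3, 5/4, 1)
Ac = (0, 0, 65/352, 8/37)
Σ b_i: 34/105·1 + 27/728·1 + (-176/195)·1 + 37/24·1 = 1 ✓
b·c: 27/728·7/3 + (-176/195)·5/4 + 37/24·1 = 1/2 ✓
b·c²: 27/728·49/9 + (-176/195)·25/16 + 37/24·1 = 1/3 ✓
b·Ac: (-176/195)·65/352 + 37/24·8/37 = 1/6 ✓
b·c³: 27/728·343/27 + (-176/195)·125/64 + 37/24·1 = 1/4 ✓
b·(c∘Ac): (-176/195)·325/1408 + 37/24·8/37 = 1/8 ✓
b·Ac²: (-176/195)·455/1056 + 37/24·34/111 = 1/12 ✓
b·A²c: 37/24·1/37 = 1/24 ✓; 4 stages ⇒ order 4.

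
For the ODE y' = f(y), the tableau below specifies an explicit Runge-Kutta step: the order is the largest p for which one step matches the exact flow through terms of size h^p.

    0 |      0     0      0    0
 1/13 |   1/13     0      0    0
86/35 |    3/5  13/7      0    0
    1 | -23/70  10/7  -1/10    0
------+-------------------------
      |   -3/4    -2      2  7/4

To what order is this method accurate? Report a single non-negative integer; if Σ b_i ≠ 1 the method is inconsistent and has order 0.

b = (-3/4, -2, 2, 7/4)
c = (0, 1/13, 86/35, 1)
Ac = (0, 0, 1/7, -309/2275)
Σ b_i: (-3/4)·1 + (-2)·1 + 2·1 + 7/4·1 = 1 ✓
b·c: (-2)·1/13 + 2·86/35 + 7/4·1 = 11849/1820 ≠ 1/2 ⇒ order 1.

1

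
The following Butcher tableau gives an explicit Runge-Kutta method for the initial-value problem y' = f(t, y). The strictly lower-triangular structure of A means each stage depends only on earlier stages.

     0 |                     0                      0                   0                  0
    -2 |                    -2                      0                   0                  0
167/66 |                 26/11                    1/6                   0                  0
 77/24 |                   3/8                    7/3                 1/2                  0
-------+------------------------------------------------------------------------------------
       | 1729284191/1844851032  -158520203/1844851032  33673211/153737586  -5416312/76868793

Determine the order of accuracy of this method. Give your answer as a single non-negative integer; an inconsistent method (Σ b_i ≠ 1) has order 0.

3

b = (1729284191/1844851032, -158520203/1844851032, 33673211/153737586, -5416312/76868793)
c = (0, -2, 167/66, 77/24)
Ac = (0, 0, -1/3, -449/132)
Σ b_i: 1729284191/1844851032·1 + (-158520203/1844851032)·1 + 33673211/153737586·1 + (-5416312/76868793)·1 = 1 ✓
b·c: (-158520203/1844851032)·(-2) + 33673211/153737586·167/66 + (-5416312/76868793)·77/24 = 1/2 ✓
b·c²: (-158520203/1844851032)·4 + 33673211/153737586·27889/4356 + (-5416312/76868793)·5929/576 = 1/3 ✓
b·Ac: 33673211/153737586·(-1/3) + (-5416312/76868793)·(-449/132) = 1/6 ✓
b·c³: (-158520203/1844851032)·(-8) + 33673211/153737586·4657463/287496 + (-5416312/76868793)·456533/13824 = 2788907045483/1461122017344 ≠ 1/4 ⇒ order 3.
b·(c∘Ac): 33673211/153737586·(-167/198) + (-5416312/76868793)·(-3143/288) = 808356505/1383638274 ≠ 1/8
b·Ac²: 33673211/153737586·2/3 + (-5416312/76868793)·109201/8712 = -5609996386/7610010507 ≠ 1/12
b·A²c: (-5416312/76868793)·(-1/6) = 2708156/230606379 ≠ 1/24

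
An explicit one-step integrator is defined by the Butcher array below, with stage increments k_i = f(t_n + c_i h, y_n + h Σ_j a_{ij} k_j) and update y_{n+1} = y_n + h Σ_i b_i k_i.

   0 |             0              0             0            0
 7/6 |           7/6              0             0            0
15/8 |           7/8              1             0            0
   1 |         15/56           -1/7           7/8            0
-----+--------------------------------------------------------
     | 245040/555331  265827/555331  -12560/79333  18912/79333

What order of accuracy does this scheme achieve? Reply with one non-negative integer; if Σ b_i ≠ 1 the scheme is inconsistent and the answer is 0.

b = (245040/555331, 265827/555331, -12560/79333, 18912/79333)
c = (0, 7/6, 15/8, 1)
Ac = (0, 0, 7/6, 283/192)
Σ b_i: 245040/555331·1 + 265827/555331·1 + (-12560/79333)·1 + 18912/79333·1 = 1 ✓
b·c: 265827/555331·7/6 + (-12560/79333)·15/8 + 18912/79333·1 = 1/2 ✓
b·c²: 265827/555331·49/36 + (-12560/79333)·225/64 + 18912/79333·1 = 1/3 ✓
b·Ac: (-12560/79333)·7/6 + 18912/79333·283/192 = 1/6 ✓
b·c³: 265827/555331·343/216 + (-12560/79333)·3375/512 + 18912/79333·1 = -1030355/22847904 ≠ 1/4 ⇒ order 3.
b·(c∘Ac): (-12560/79333)·35/16 + 18912/79333·283/192 = 801/158666 ≠ 1/8
b·Ac²: (-12560/79333)·49/36 + 18912/79333·13279/4608 = 5386129/11423952 ≠ 1/12
b·A²c: 18912/79333·49/48 = 19306/79333 ≠ 1/24

3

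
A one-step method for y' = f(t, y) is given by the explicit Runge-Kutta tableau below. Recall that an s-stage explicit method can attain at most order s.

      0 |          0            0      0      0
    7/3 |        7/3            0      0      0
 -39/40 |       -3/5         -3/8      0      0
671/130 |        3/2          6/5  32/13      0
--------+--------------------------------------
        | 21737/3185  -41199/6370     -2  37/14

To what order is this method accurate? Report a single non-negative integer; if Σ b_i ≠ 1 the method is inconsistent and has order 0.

2

b = (21737/3185, -41199/6370, -2, 37/14)
c = (0, 7/3, -39/40, 671/130)
Ac = (0, 0, -7/8, 2/5)
Σ b_i: 21737/3185·1 + (-41199/6370)·1 + (-2)·1 + 37/14·1 = 1 ✓
b·c: (-41199/6370)·7/3 + (-2)·(-39/40) + 37/14·671/130 = 1/2 ✓
b·c²: (-41199/6370)·49/9 + (-2)·1521/1600 + 37/14·450241/16900 = 18906547/567840 ≠ 1/3 ⇒ order 2.
b·Ac: (-2)·(-7/8) + 37/14·2/5 = 393/140 ≠ 1/6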